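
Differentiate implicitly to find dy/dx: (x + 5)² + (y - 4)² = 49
Differentiate both sides with respect to x, treating y as y(x). By the chain rule, any term containing y contributes a factor of y' = dy/dx when we differentiate it.

Move every term to one side and write the relation as F(x, y) = 0. Term by term,
  d/dx[(x + 5)^2] = 2x + 10
  d/dx[(y - 4)^2] = 2·y'(y - 4)
  d/dx[-49] = 0

The pieces without y' make up ∂F/∂x and the coefficient of y' is ∂F/∂y:
  ∂F/∂x = 2x + 10,
  ∂F/∂y = 2y - 8.

Since d/dx[F] = ∂F/∂x + (∂F/∂y)·y' = 0, solve for y':
  (∂F/∂y)·y' = -∂F/∂x
  dy/dx = -(∂F/∂x)/(∂F/∂y) = -(2x + 10)/(2y - 8) = (-x - 5)/(y - 4)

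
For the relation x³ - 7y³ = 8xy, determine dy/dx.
Apply d/dx to both sides, remembering that y depends on x. Each occurrence of y therefore brings in a y' = dy/dx via the chain rule.

With F(x, y) equal to the left-hand side minus the right, differentiate F term by term:
  d/dx[x^3] = 3x^2
  d/dx[-8xy] = -8x·y' - 8y
  d/dx[-7y^3] = -21y^2·y'
Adding these up, d/dx[F] = 0 becomes
  (3x^2 - 8y) + (-8x - 21y^2)·y' = 0,
so isolating y',
  dy/dx = -(3x^2 - 8y)/(-8x - 21y^2) = (3x^2 - 8y)/(8x + 21y^2)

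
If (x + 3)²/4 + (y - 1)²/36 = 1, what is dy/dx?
Take d/dx of both sides. Since y is implicitly a function of x, the chain rule attaches a y' = dy/dx factor whenever we differentiate through y.

Set F(x, y) = (left side) − (right side), so the curve is F = 0. Differentiating each term of F:
  d/dx[(x + 3)^2/4] = x/2 + 3/2
  d/dx[(y - 1)^2/36] = y'(y - 1)/18
  d/dx[-1] = 0

Collecting, the y'-free part is the partial derivative in x and the y' coefficient is the partial derivative in y:
  ∂F/∂x = x/2 + 3/2
  ∂F/∂y = y/18 - 1/18

so d/dx[F(x, y(x))] = ∂F/∂x + (∂F/∂y)·y' = 0. Rearranging,
  dy/dx = -(∂F/∂x)/(∂F/∂y) = -(x/2 + 3/2)/(y/18 - 1/18)
        = -((x + 3)/2)/((y - 1)/18) = 9(-x - 3)/(y - 1)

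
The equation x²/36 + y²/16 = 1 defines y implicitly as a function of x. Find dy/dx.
Differentiate the relation implicitly: treat y = y(x) and apply the chain rule, so every y-derivative picks up a y' = dy/dx factor.

With everything moved to the left-hand side, differentiate term by term:
  d/dx[x^2/36] = x/18
  d/dx[y^2/16] = y·y'/8
  d/dx[-1] = 0

Separating the contributions that come from x directly and those that come through y:
  without y':      x/18
  multiplying y':  y/8

so (x/18) + (y/8)·y' = 0, and therefore
  dy/dx = -(x/18)/(y/8) = -4x/(9y)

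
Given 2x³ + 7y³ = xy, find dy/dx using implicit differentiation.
Differentiate both sides with respect to x, treating y as y(x). By the chain rule, any term containing y contributes a factor of y' = dy/dx when we differentiate it.

Move every term to one side and write the relation as F(x, y) = 0. Term by term,
  d/dx[2x^3] = 6x^2
  d/dx[-xy] = -x·y' - y
  d/dx[7y^3] = 21y^2·y'

The pieces without y' make up ∂F/∂x and the coefficient of y' is ∂F/∂y:
  ∂F/∂x = 6x^2 - y,
  ∂F/∂y = -x + 21y^2.

Since d/dx[F] = ∂F/∂x + (∂F/∂y)·y' = 0, solve for y':
  (∂F/∂y)·y' = -∂F/∂x
  dy/dx = -(∂F/∂x)/(∂F/∂y) = -(6x^2 - y)/(-x + 21y^2) = (6x^2 - y)/(x - 21y^2)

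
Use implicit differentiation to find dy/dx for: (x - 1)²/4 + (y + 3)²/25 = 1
Differentiate both sides with respect to x, treating y as y(x). By the chain rule, any term containing y contributes a factor of y' = dy/dx when we differentiate it.

Move every term to one side and write the relation as F(x, y) = 0. Term by term,
  d/dx[(x - 1)^2/4] = x/2 - 1/2
  d/dx[(y + 3)^2/25] = 2·y'(y + 3)/25
  d/dx[-1] = 0

The pieces without y' make up ∂F/∂x and the coefficient of y' is ∂F/∂y:
  ∂F/∂x = x/2 - 1/2,
  ∂F/∂y = 2y/25 + 6/25.

Since d/dx[F] = ∂F/∂x + (∂F/∂y)·y' = 0, solve for y':
  (∂F/∂y)·y' = -∂F/∂x
  dy/dx = -(∂F/∂x)/(∂F/∂y) = -(x/2 - 1/2)/(2y/25 + 6/25)
        = -((x - 1)/2)/(2(y + 3)/25) = 25(1 - x)/(4(y + 3))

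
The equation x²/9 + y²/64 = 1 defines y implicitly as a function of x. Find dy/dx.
Differentiate the relation implicitly: treat y = y(x) and apply the chain rule, so every y-derivative picks up a y' = dy/dx factor.

With everything moved to the left-hand side, differentiate term by term:
  d/dx[x^2/9] = 2x/9
  d/dx[y^2/64] = y·y'/32
  d/dx[-1] = 0

Separating the contributions that come from x directly and those that come through y:
  without y':      2x/9
  multiplying y':  y/32

so (2x/9) + (y/32)·y' = 0, and therefore
  dy/dx = -(2x/9)/(y/32) = -64x/(9y)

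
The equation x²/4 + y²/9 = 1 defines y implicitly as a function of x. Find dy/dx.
Take d/dx of both sides. Since y is implicitly a function of x, the chain rule attaches a y' = dy/dx factor whenever we differentiate through y.

Set F(x, y) = (left side) − (right side), so the curve is F = 0. Differentiating each term of F:
  d/dx[x^2/4] = x/2
  d/dx[y^2/9] = 2y·y'/9
  d/dx[-1] = 0

Collecting, the y'-free part is the partial derivative in x and the y' coefficient is the partial derivative in y:
  ∂F/∂x = x/2
  ∂F/∂y = 2y/9

so d/dx[F(x, y(x))] = ∂F/∂x + (∂F/∂y)·y' = 0. Rearranging,
  dy/dx = -(∂F/∂x)/(∂F/∂y) = -(x/2)/(2y/9) = -9x/(4y)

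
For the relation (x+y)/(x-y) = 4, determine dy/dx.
Take d/dx of both sides. Since y is implicitly a function of x, the chain rule attaches a y' = dy/dx factor whenever we differentiate through y.

Set F(x, y) = (left side) − (right side), so the curve is F = 0. Differentiating each term of F:
  d/dx[(x + y)/(x - y)] = (y' + 1)/(x - y) + (x + y)(y' - 1)/(x - y)^2
  d/dx[-4] = 0

Collecting, the y'-free part is the partial derivative in x and the y' coefficient is the partial derivative in y:
  ∂F/∂x = 1/(x - y) - (x + y)/(x - y)^2
  ∂F/∂y = 1/(x - y) + (x + y)/(x - y)^2

so d/dx[F(x, y(x))] = ∂F/∂x + (∂F/∂y)·y' = 0. Rearranging,
  dy/dx = -(∂F/∂x)/(∂F/∂y) = -(1/(x - y) - (x + y)/(x - y)^2)/(1/(x - y) + (x + y)/(x - y)^2)
        = -(-2y/(x - y)^2)/(2x/(x - y)^2) = y/x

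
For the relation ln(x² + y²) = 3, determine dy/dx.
Differentiate the relation implicitly: treat y = y(x) and apply the chain rule, so every y-derivative picks up a y' = dy/dx factor.

With everything moved to the left-hand side, differentiate term by term:
  d/dx[ln(x^2 + y^2)] = (2x + 2y·y')/(x^2 + y^2)
  d/dx[-3] = 0

Separating the contributions that come from x directly and those that come through y:
  without y':      2x/(x^2 + y^2)
  multiplying y':  2y/(x^2 + y^2)

so (2x/(x^2 + y^2)) + (2y/(x^2 + y^2))·y' = 0, and therefore
  dy/dx = -(2x/(x^2 + y^2))/(2y/(x^2 + y^2)) = -x/y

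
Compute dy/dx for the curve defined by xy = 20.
Apply d/dx to both sides, remembering that y depends on x. Each occurrence of y therefore brings in a y' = dy/dx via the chain rule.

With F(x, y) equal to the left-hand side minus the right, differentiate F term by term:
  d/dx[xy] = x·y' + y
  d/dx[-20] = 0
Adding these up, d/dx[F] = 0 becomes
  (y) + (x)·y' = 0,
so isolating y',
  dy/dx = -(y)/(x) = -y/x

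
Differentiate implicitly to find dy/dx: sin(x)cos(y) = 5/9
Take d/dx of both sides. Since y is implicitly a function of x, the chain rule attaches a y' = dy/dx factor whenever we differentiate through y.

Set F(x, y) = (left side) − (right side), so the curve is F = 0. Differentiating each term of F:
  d/dx[sin(x)·cos(y)] = -y'·sin(x)·sin(y) + cos(x)·cos(y)
  d/dx[-5/9] = 0

Collecting, the y'-free part is the partial derivative in x and the y' coefficient is the partial derivative in y:
  ∂F/∂x = cos(x)·cos(y)
  ∂F/∂y = -sin(x)·sin(y)

so d/dx[F(x, y(x))] = ∂F/∂x + (∂F/∂y)·y' = 0. Rearranging,
  dy/dx = -(∂F/∂x)/(∂F/∂y) = -(cos(x)·cos(y))/(-sin(x)·sin(y)) = 1/(tan(x)·tan(y))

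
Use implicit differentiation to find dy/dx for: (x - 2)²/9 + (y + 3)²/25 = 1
Differentiate both sides with respect to x, treating y as y(x). By the chain rule, any term containing y contributes a factor of y' = dy/dx when we differentiate it.

Move every term to one side and write the relation as F(x, y) = 0. Term by term,
  d/dx[(x - 2)^2/9] = 2x/9 - 4/9
  d/dx[(y + 3)^2/25] = 2·y'(y + 3)/25
  d/dx[-1] = 0

The pieces without y' make up ∂F/∂x and the coefficient of y' is ∂F/∂y:
  ∂F/∂x = 2x/9 - 4/9,
  ∂F/∂y = 2y/25 + 6/25.

Since d/dx[F] = ∂F/∂x + (∂F/∂y)·y' = 0, solve for y':
  (∂F/∂y)·y' = -∂F/∂x
  dy/dx = -(∂F/∂x)/(∂F/∂y) = -(2x/9 - 4/9)/(2y/25 + 6/25)
        = -(2(x - 2)/9)/(2(y + 3)/25) = 25(2 - x)/(9(y + 3))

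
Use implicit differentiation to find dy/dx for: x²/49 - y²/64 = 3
Differentiate the relation implicitly: treat y = y(x) and apply the chain rule, so every y-derivative picks up a y' = dy/dx factor.

With everything moved to the left-hand side, differentiate term by term:
  d/dx[x^2/49] = 2x/49
  d/dx[-y^2/64] = -y·y'/32
  d/dx[-3] = 0

Separating the contributions that come from x directly and those that come through y:
  without y':      2x/49
  multiplying y':  -y/32

so (2x/49) + (-y/32)·y' = 0, and therefore
  dy/dx = -(2x/49)/(-y/32) = 64x/(49y)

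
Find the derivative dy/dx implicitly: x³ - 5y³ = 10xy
Differentiate the relation implicitly: treat y = y(x) and apply the chain rule, so every y-derivative picks up a y' = dy/dx factor.

With everything moved to the left-hand side, differentiate term by term:
  d/dx[x^3] = 3x^2
  d/dx[-10xy] = -10x·y' - 10y
  d/dx[-5y^3] = -15y^2·y'

Separating the contributions that come from x directly and those that come through y:
  without y':      3x^2 - 10y
  multiplying y':  -10x - 15y^2

so (3x^2 - 10y) + (-10x - 15y^2)·y' = 0, and therefore
  dy/dx = -(3x^2 - 10y)/(-10x - 15y^2) = (3x^2 - 10y)/(5(2x + 3y^2))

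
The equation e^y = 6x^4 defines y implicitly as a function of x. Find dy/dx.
Differentiate the relation implicitly: treat y = y(x) and apply the chain rule, so every y-derivative picks up a y' = dy/dx factor.

With everything moved to the left-hand side, differentiate term by term:
  d/dx[-6x^4] = -24x^3
  d/dx[e^(y)] = y'·e^(y)

Separating the contributions that come from x directly and those that come through y:
  without y':      -24x^3
  multiplying y':  e^(y)

so (-24x^3) + (e^(y))·y' = 0, and therefore
  dy/dx = -(-24x^3)/(e^(y)) = 24x^3e^(-y)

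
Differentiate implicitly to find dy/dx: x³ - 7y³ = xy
Differentiate both sides with respect to x, treating y as y(x). By the chain rule, any term containing y contributes a factor of y' = dy/dx when we differentiate it.

Move every term to one side and write the relation as F(x, y) = 0. Term by term,
  d/dx[x^3] = 3x^2
  d/dx[-xy] = -x·y' - y
  d/dx[-7y^3] = -21y^2·y'

The pieces without y' make up ∂F/∂x and the coefficient of y' is ∂F/∂y:
  ∂F/∂x = 3x^2 - y,
  ∂F/∂y = -x - 21y^2.

Since d/dx[F] = ∂F/∂x + (∂F/∂y)·y' = 0, solve for y':
  (∂F/∂y)·y' = -∂F/∂x
  dy/dx = -(∂F/∂x)/(∂F/∂y) = -(3x^2 - y)/(-x - 21y^2) = (3x^2 - y)/(x + 21y^2)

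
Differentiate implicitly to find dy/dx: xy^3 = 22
Differentiate the relation implicitly: treat y = y(x) and apply the chain rule, so every y-derivative picks up a y' = dy/dx factor.

With everything moved to the left-hand side, differentiate term by term:
  d/dx[xy^3] = 3xy^2·y' + y^3
  d/dx[-22] = 0

Separating the contributions that come from x directly and those that come through y:
  without y':      y^3
  multiplying y':  3xy^2

so (y^3) + (3xy^2)·y' = 0, and therefore
  dy/dx = -(y^3)/(3xy^2) = -y/(3x)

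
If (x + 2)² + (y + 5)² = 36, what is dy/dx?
Differentiate the relation implicitly: treat y = y(x) and apply the chain rule, so every y-derivative picks up a y' = dy/dx factor.

With everything moved to the left-hand side, differentiate term by term:
  d/dx[(x + 2)^2] = 2x + 4
  d/dx[(y + 5)^2] = 2·y'(y + 5)
  d/dx[-36] = 0

Separating the contributions that come from x directly and those that come through y:
  without y':      2x + 4
  multiplying y':  2y + 10

so (2x + 4) + (2y + 10)·y' = 0, and therefore
  dy/dx = -(2x + 4)/(2y + 10) = (-x - 2)/(y + 5)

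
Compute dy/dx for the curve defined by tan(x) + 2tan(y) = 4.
Differentiate both sides with respect to x, treating y as y(x). By the chain rule, any term containing y contributes a factor of y' = dy/dx when we differentiate it.

Move every term to one side and write the relation as F(x, y) = 0. Term by term,
  d/dx[tan(x)] = tan(x)^2 + 1
  d/dx[2tan(y)] = 2·y'(tan(y)^2 + 1)
  d/dx[-4] = 0

The pieces without y' make up ∂F/∂x and the coefficient of y' is ∂F/∂y:
  ∂F/∂x = tan(x)^2 + 1,
  ∂F/∂y = 2tan(y)^2 + 2.

Since d/dx[F] = ∂F/∂x + (∂F/∂y)·y' = 0, solve for y':
  (∂F/∂y)·y' = -∂F/∂x
  dy/dx = -(∂F/∂x)/(∂F/∂y) = -(tan(x)^2 + 1)/(2tan(y)^2 + 2) = -cos(y)^2/(2cos(x)^2)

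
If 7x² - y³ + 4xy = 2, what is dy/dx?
Take d/dx of both sides. Since y is implicitly a function of x, the chain rule attaches a y' = dy/dx factor whenever we differentiate through y.

Set F(x, y) = (left side) − (right side), so the curve is F = 0. Differentiating each term of F:
  d/dx[7x^2] = 14x
  d/dx[4xy] = 4x·y' + 4y
  d/dx[-y^3] = -3y^2·y'
  d/dx[-2] = 0

Collecting, the y'-free part is the partial derivative in x and the y' coefficient is the partial derivative in y:
  ∂F/∂x = 14x + 4y
  ∂F/∂y = 4x - 3y^2

so d/dx[F(x, y(x))] = ∂F/∂x + (∂F/∂y)·y' = 0. Rearranging,
  dy/dx = -(∂F/∂x)/(∂F/∂y) = -(14x + 4y)/(4x - 3y^2) = 2(-7x - 2y)/(4x - 3y^2)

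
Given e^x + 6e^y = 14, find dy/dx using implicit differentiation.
Differentiate both sides with respect to x, treating y as y(x). By the chain rule, any term containing y contributes a factor of y' = dy/dx when we differentiate it.

Move every term to one side and write the relation as F(x, y) = 0. Term by term,
  d/dx[e^(x)] = e^(x)
  d/dx[6e^(y)] = 6·y'·e^(y)
  d/dx[-14] = 0

The pieces without y' make up ∂F/∂x and the coefficient of y' is ∂F/∂y:
  ∂F/∂x = e^(x),
  ∂F/∂y = 6e^(y).

Since d/dx[F] = ∂F/∂x + (∂F/∂y)·y' = 0, solve for y':
  (∂F/∂y)·y' = -∂F/∂x
  dy/dx = -(∂F/∂x)/(∂F/∂y) = -(e^(x))/(6e^(y)) = -e^(x - y)/6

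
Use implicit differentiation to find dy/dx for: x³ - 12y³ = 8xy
Differentiate the relation implicitly: treat y = y(x) and apply the chain rule, so every y-derivative picks up a y' = dy/dx factor.

With everything moved to the left-hand side, differentiate term by term:
  d/dx[x^3] = 3x^2
  d/dx[-8xy] = -8x·y' - 8y
  d/dx[-12y^3] = -36y^2·y'

Separating the contributions that come from x directly and those that come through y:
  without y':      3x^2 - 8y
  multiplying y':  -8x - 36y^2

so (3x^2 - 8y) + (-8x - 36y^2)·y' = 0, and therefore
  dy/dx = -(3x^2 - 8y)/(-8x - 36y^2) = (3x^2 - 8y)/(4(2x + 9y^2))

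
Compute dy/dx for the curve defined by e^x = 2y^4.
Apply d/dx to both sides, remembering that y depends on x. Each occurrence of y therefore brings in a y' = dy/dx via the chain rule.

With F(x, y) equal to the left-hand side minus the right, differentiate F term by term:
  d/dx[-2y^4] = -8y^3·y'
  d/dx[e^(x)] = e^(x)
Adding these up, d/dx[F] = 0 becomes
  (e^(x)) + (-8y^3)·y' = 0,
so isolating y',
  dy/dx = -(e^(x))/(-8y^3) = e^(x)/(8y^3)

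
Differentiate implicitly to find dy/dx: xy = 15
Differentiate the relation implicitly: treat y = y(x) and apply the chain rule, so every y-derivative picks up a y' = dy/dx factor.

With everything moved to the left-hand side, differentiate term by term:
  d/dx[xy] = x·y' + y
  d/dx[-15] = 0

Separating the contributions that come from x directly and those that come through y:
  without y':      y
  multiplying y':  x

so (y) + (x)·y' = 0, and therefore
  dy/dx = -(y)/(x) = -y/x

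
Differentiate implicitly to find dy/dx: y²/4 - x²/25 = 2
Differentiate the relation implicitly: treat y = y(x) and apply the chain rule, so every y-derivative picks up a y' = dy/dx factor.

With everything moved to the left-hand side, differentiate term by term:
  d/dx[-x^2/25] = -2x/25
  d/dx[y^2/4] = y·y'/2
  d/dx[-2] = 0

Separating the contributions that come from x directly and those that come through y:
  without y':      -2x/25
  multiplying y':  y/2

so (-2x/25) + (y/2)·y' = 0, and therefore
  dy/dx = -(-2x/25)/(y/2) = 4x/(25y)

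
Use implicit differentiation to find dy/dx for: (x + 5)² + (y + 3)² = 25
Apply d/dx to both sides, remembering that y depends on x. Each occurrence of y therefore brings in a y' = dy/dx via the chain rule.

With F(x, y) equal to the left-hand side minus the right, differentiate F term by term:
  d/dx[(x + 5)^2] = 2x + 10
  d/dx[(y + 3)^2] = 2·y'(y + 3)
  d/dx[-25] = 0
Adding these up, d/dx[F] = 0 becomes
  (2x + 10) + (2y + 6)·y' = 0,
so isolating y',
  dy/dx = -(2x + 10)/(2y + 6) = (-x - 5)/(y + 3)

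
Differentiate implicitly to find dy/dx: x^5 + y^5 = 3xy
Differentiate both sides with respect to x, treating y as y(x). By the chain rule, any term containing y contributes a factor of y' = dy/dx when we differentiate it.

Move every term to one side and write the relation as F(x, y) = 0. Term by term,
  d/dx[x^5] = 5x^4
  d/dx[-3xy] = -3x·y' - 3y
  d/dx[y^5] = 5y^4·y'

The pieces without y' make up ∂F/∂x and the coefficient of y' is ∂F/∂y:
  ∂F/∂x = 5x^4 - 3y,
  ∂F/∂y = -3x + 5y^4.

Since d/dx[F] = ∂F/∂x + (∂F/∂y)·y' = 0, solve for y':
  (∂F/∂y)·y' = -∂F/∂x
  dy/dx = -(∂F/∂x)/(∂F/∂y) = -(5x^4 - 3y)/(-3x + 5y^4) = (5x^4 - 3y)/(3x - 5y^4)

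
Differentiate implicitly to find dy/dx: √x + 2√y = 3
Take d/dx of both sides. Since y is implicitly a function of x, the chain rule attaches a y' = dy/dx factor whenever we differentiate through y.

Set F(x, y) = (left side) − (right side), so the curve is F = 0. Differentiating each term of F:
  d/dx[√(x)] = 1/(2√(x))
  d/dx[2√(y)] = y'/√(y)
  d/dx[-3] = 0

Collecting, the y'-free part is the partial derivative in x and the y' coefficient is the partial derivative in y:
  ∂F/∂x = 1/(2√(x))
  ∂F/∂y = 1/√(y)

so d/dx[F(x, y(x))] = ∂F/∂x + (∂F/∂y)·y' = 0. Rearranging,
  dy/dx = -(∂F/∂x)/(∂F/∂y) = -(1/(2√(x)))/(1/√(y)) = -√(y)/(2√(x))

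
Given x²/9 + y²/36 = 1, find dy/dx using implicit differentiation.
Apply d/dx to both sides, remembering that y depends on x. Each occurrence of y therefore brings in a y' = dy/dx via the chain rule.

With F(x, y) equal to the left-hand side minus the right, differentiate F term by term:
  d/dx[x^2/9] = 2x/9
  d/dx[y^2/36] = y·y'/18
  d/dx[-1] = 0
Adding these up, d/dx[F] = 0 becomes
  (2x/9) + (y/18)·y' = 0,
so isolating y',
  dy/dx = -(2x/9)/(y/18) = -4x/y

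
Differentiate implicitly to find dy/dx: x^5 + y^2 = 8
Differentiate both sides with respect to x, treating y as y(x). By the chain rule, any term containing y contributes a factor of y' = dy/dx when we differentiate it.

Move every term to one side and write the relation as F(x, y) = 0. Term by term,
  d/dx[x^5] = 5x^4
  d/dx[y^2] = 2y·y'
  d/dx[-8] = 0

The pieces without y' make up ∂F/∂x and the coefficient of y' is ∂F/∂y:
  ∂F/∂x = 5x^4,
  ∂F/∂y = 2y.

Since d/dx[F] = ∂F/∂x + (∂F/∂y)·y' = 0, solve for y':
  (∂F/∂y)·y' = -∂F/∂x
  dy/dx = -(∂F/∂x)/(∂F/∂y) = -(5x^4)/(2y) = -5x^4/(2y)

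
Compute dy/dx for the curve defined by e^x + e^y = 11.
Differentiate both sides with respect to x, treating y as y(x). By the chain rule, any term containing y contributes a factor of y' = dy/dx when we differentiate it.

Move every term to one side and write the relation as F(x, y) = 0. Term by term,
  d/dx[e^(x)] = e^(x)
  d/dx[e^(y)] = y'·e^(y)
  d/dx[-11] = 0

The pieces without y' make up ∂F/∂x and the coefficient of y' is ∂F/∂y:
  ∂F/∂x = e^(x),
  ∂F/∂y = e^(y).

Since d/dx[F] = ∂F/∂x + (∂F/∂y)·y' = 0, solve for y':
  (∂F/∂y)·y' = -∂F/∂x
  dy/dx = -(∂F/∂x)/(∂F/∂y) = -(e^(x))/(e^(y)) = -e^(x - y)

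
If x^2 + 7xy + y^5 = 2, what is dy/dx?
Differentiate the relation implicitly: treat y = y(x) and apply the chain rule, so every y-derivative picks up a y' = dy/dx factor.

With everything moved to the left-hand side, differentiate term by term:
  d/dx[x^2] = 2x
  d/dx[7xy] = 7x·y' + 7y
  d/dx[y^5] = 5y^4·y'
  d/dx[-2] = 0

Separating the contributions that come from x directly and those that come through y:
  without y':      2x + 7y
  multiplying y':  7x + 5y^4

so (2x + 7y) + (7x + 5y^4)·y' = 0, and therefore
  dy/dx = -(2x + 7y)/(7x + 5y^4) = (-2x - 7y)/(7x + 5y^4)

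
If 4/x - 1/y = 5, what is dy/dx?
Differentiate both sides with respect to x, treating y as y(x). By the chain rule, any term containing y contributes a factor of y' = dy/dx when we differentiate it.

Move every term to one side and write the relation as F(x, y) = 0. Term by term,
  d/dx[-1/y] = y'/y^2
  d/dx[4/x] = -4/x^2
  d/dx[-5] = 0

The pieces without y' make up ∂F/∂x and the coefficient of y' is ∂F/∂y:
  ∂F/∂x = -4/x^2,
  ∂F/∂y = y^(-2).

Since d/dx[F] = ∂F/∂x + (∂F/∂y)·y' = 0, solve for y':
  (∂F/∂y)·y' = -∂F/∂x
  dy/dx = -(∂F/∂x)/(∂F/∂y) = -(-4/x^2)/(y^(-2)) = 4y^2/x^2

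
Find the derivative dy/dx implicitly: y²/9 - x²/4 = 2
Apply d/dx to both sides, remembering that y depends on x. Each occurrence of y therefore brings in a y' = dy/dx via the chain rule.

With F(x, y) equal to the left-hand side minus the right, differentiate F term by term:
  d/dx[-x^2/4] = -x/2
  d/dx[y^2/9] = 2y·y'/9
  d/dx[-2] = 0
Adding these up, d/dx[F] = 0 becomes
  (-x/2) + (2y/9)·y' = 0,
so isolating y',
  dy/dx = -(-x/2)/(2y/9) = 9x/(4y)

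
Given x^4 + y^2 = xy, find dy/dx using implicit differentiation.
Differentiate the relation implicitly: treat y = y(x) and apply the chain rule, so every y-derivative picks up a y' = dy/dx factor.

With everything moved to the left-hand side, differentiate term by term:
  d/dx[x^4] = 4x^3
  d/dx[-xy] = -x·y' - y
  d/dx[y^2] = 2y·y'

Separating the contributions that come from x directly and those that come through y:
  without y':      4x^3 - y
  multiplying y':  -x + 2y

so (4x^3 - y) + (-x + 2y)·y' = 0, and therefore
  dy/dx = -(4x^3 - y)/(-x + 2y) = (4x^3 - y)/(x - 2y)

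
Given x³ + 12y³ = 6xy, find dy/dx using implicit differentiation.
Apply d/dx to both sides, remembering that y depends on x. Each occurrence of y therefore brings in a y' = dy/dx via the chain rule.

With F(x, y) equal to the left-hand side minus the right, differentiate F term by term:
  d/dx[x^3] = 3x^2
  d/dx[-6xy] = -6x·y' - 6y
  d/dx[12y^3] = 36y^2·y'
Adding these up, d/dx[F] = 0 becomes
  (3x^2 - 6y) + (-6x + 36y^2)·y' = 0,
so isolating y',
  dy/dx = -(3x^2 - 6y)/(-6x + 36y^2) = (x^2/2 - y)/(x - 6y^2)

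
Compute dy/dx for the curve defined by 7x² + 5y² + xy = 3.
Take d/dx of both sides. Since y is implicitly a function of x, the chain rule attaches a y' = dy/dx factor whenever we differentiate through y.

Set F(x, y) = (left side) − (right side), so the curve is F = 0. Differentiating each term of F:
  d/dx[7x^2] = 14x
  d/dx[xy] = x·y' + y
  d/dx[5y^2] = 10y·y'
  d/dx[-3] = 0

Collecting, the y'-free part is the partial derivative in x and the y' coefficient is the partial derivative in y:
  ∂F/∂x = 14x + y
  ∂F/∂y = x + 10y

so d/dx[F(x, y(x))] = ∂F/∂x + (∂F/∂y)·y' = 0. Rearranging,
  dy/dx = -(∂F/∂x)/(∂F/∂y) = -(14x + y)/(x + 10y) = (-14x - y)/(x + 10y)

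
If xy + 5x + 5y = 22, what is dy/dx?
Differentiate the relation implicitly: treat y = y(x) and apply the chain rule, so every y-derivative picks up a y' = dy/dx factor.

With everything moved to the left-hand side, differentiate term by term:
  d/dx[xy] = x·y' + y
  d/dx[5x] = 5
  d/dx[5y] = 5·y'
  d/dx[-22] = 0

Separating the contributions that come from x directly and those that come through y:
  without y':      y + 5
  multiplying y':  x + 5

so (y + 5) + (x + 5)·y' = 0, and therefore
  dy/dx = -(y + 5)/(x + 5) = (-y - 5)/(x + 5)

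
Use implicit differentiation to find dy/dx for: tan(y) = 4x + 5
Differentiate the relation implicitly: treat y = y(x) and apply the chain rule, so every y-derivative picks up a y' = dy/dx factor.

With everything moved to the left-hand side, differentiate term by term:
  d/dx[-4x] = -4
  d/dx[tan(y)] = y'(tan(y)^2 + 1)
  d/dx[-5] = 0

Separating the contributions that come from x directly and those that come through y:
  without y':      -4
  multiplying y':  tan(y)^2 + 1

so (-4) + (tan(y)^2 + 1)·y' = 0, and therefore
  dy/dx = -(-4)/(tan(y)^2 + 1) = 4cos(y)^2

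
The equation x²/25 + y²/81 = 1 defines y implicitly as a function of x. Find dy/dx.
Take d/dx of both sides. Since y is implicitly a function of x, the chain rule attaches a y' = dy/dx factor whenever we differentiate through y.

Set F(x, y) = (left side) − (right side), so the curve is F = 0. Differentiating each term of F:
  d/dx[x^2/25] = 2x/25
  d/dx[y^2/81] = 2y·y'/81
  d/dx[-1] = 0

Collecting, the y'-free part is the partial derivative in x and the y' coefficient is the partial derivative in y:
  ∂F/∂x = 2x/25
  ∂F/∂y = 2y/81

so d/dx[F(x, y(x))] = ∂F/∂x + (∂F/∂y)·y' = 0. Rearranging,
  dy/dx = -(∂F/∂x)/(∂F/∂y) = -(2x/25)/(2y/81) = -81x/(25y)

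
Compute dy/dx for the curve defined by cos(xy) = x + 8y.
Differentiate both sides with respect to x, treating y as y(x). By the chain rule, any term containing y contributes a factor of y' = dy/dx when we differentiate it.

Move every term to one side and write the relation as F(x, y) = 0. Term by term,
  d/dx[-x] = -1
  d/dx[-8y] = -8·y'
  d/dx[cos(xy)] = -(x·y' + y)·sin(xy)

The pieces without y' make up ∂F/∂x and the coefficient of y' is ∂F/∂y:
  ∂F/∂x = -y·sin(xy) - 1,
  ∂F/∂y = -x·sin(xy) - 8.

Since d/dx[F] = ∂F/∂x + (∂F/∂y)·y' = 0, solve for y':
  (∂F/∂y)·y' = -∂F/∂x
  dy/dx = -(∂F/∂x)/(∂F/∂y) = -(-y·sin(xy) - 1)/(-x·sin(xy) - 8) = -(y·sin(xy) + 1)/(x·sin(xy) + 8)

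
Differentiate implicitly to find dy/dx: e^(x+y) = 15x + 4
Apply d/dx to both sides, remembering that y depends on x. Each occurrence of y therefore brings in a y' = dy/dx via the chain rule.

With F(x, y) equal to the left-hand side minus the right, differentiate F term by term:
  d/dx[-15x] = -15
  d/dx[e^(x + y)] = (y' + 1)·e^(x + y)
  d/dx[-4] = 0
Adding these up, d/dx[F] = 0 becomes
  (e^(x + y) - 15) + (e^(x + y))·y' = 0,
so isolating y',
  dy/dx = -(e^(x + y) - 15)/(e^(x + y)) = 15e^(-x - y) - 1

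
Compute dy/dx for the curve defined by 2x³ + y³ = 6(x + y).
Apply d/dx to both sides, remembering that y depends on x. Each occurrence of y therefore brings in a y' = dy/dx via the chain rule.

With F(x, y) equal to the left-hand side minus the right, differentiate F term by term:
  d/dx[2x^3] = 6x^2
  d/dx[-6x] = -6
  d/dx[y^3] = 3y^2·y'
  d/dx[-6y] = -6·y'
Adding these up, d/dx[F] = 0 becomes
  (6x^2 - 6) + (3y^2 - 6)·y' = 0,
so isolating y',
  dy/dx = -(6x^2 - 6)/(3y^2 - 6) = 2(1 - x^2)/(y^2 - 2)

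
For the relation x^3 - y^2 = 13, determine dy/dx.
Differentiate both sides with respect to x, treating y as y(x). By the chain rule, any term containing y contributes a factor of y' = dy/dx when we differentiate it.

Move every term to one side and write the relation as F(x, y) = 0. Term by term,
  d/dx[x^3] = 3x^2
  d/dx[-y^2] = -2y·y'
  d/dx[-13] = 0

The pieces without y' make up ∂F/∂x and the coefficient of y' is ∂F/∂y:
  ∂F/∂x = 3x^2,
  ∂F/∂y = -2y.

Since d/dx[F] = ∂F/∂x + (∂F/∂y)·y' = 0, solve for y':
  (∂F/∂y)·y' = -∂F/∂x
  dy/dx = -(∂F/∂x)/(∂F/∂y) = -(3x^2)/(-2y) = 3x^2/(2y)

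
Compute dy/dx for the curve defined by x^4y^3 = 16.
Differentiate the relation implicitly: treat y = y(x) and apply the chain rule, so every y-derivative picks up a y' = dy/dx factor.

With everything moved to the left-hand side, differentiate term by term:
  d/dx[x^4y^3] = 3x^4y^2·y' + 4x^3y^3
  d/dx[-16] = 0

Separating the contributions that come from x directly and those that come through y:
  without y':      4x^3y^3
  multiplying y':  3x^4y^2

so (4x^3y^3) + (3x^4y^2)·y' = 0, and therefore
  dy/dx = -(4x^3y^3)/(3x^4y^2) = -4y/(3x)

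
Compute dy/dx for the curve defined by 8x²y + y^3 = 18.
Apply d/dx to both sides, remembering that y depends on x. Each occurrence of y therefore brings in a y' = dy/dx via the chain rule.

With F(x, y) equal to the left-hand side minus the right, differentiate F term by term:
  d/dx[8x^2y] = 8x^2·y' + 16xy
  d/dx[y^3] = 3y^2·y'
  d/dx[-18] = 0
Adding these up, d/dx[F] = 0 becomes
  (16xy) + (8x^2 + 3y^2)·y' = 0,
so isolating y',
  dy/dx = -(16xy)/(8x^2 + 3y^2) = -16xy/(8x^2 + 3y^2)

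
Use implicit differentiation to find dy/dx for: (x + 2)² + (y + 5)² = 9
Apply d/dx to both sides, remembering that y depends on x. Each occurrence of y therefore brings in a y' = dy/dx via the chain rule.

With F(x, y) equal to the left-hand side minus the right, differentiate F term by term:
  d/dx[(x + 2)^2] = 2x + 4
  d/dx[(y + 5)^2] = 2·y'(y + 5)
  d/dx[-9] = 0
Adding these up, d/dx[F] = 0 becomes
  (2x + 4) + (2y + 10)·y' = 0,
so isolating y',
  dy/dx = -(2x + 4)/(2y + 10) = (-x - 2)/(y + 5)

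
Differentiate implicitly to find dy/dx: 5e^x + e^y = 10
Apply d/dx to both sides, remembering that y depends on x. Each occurrence of y therefore brings in a y' = dy/dx via the chain rule.

With F(x, y) equal to the left-hand side minus the right, differentiate F term by term:
  d/dx[5e^(x)] = 5e^(x)
  d/dx[e^(y)] = y'·e^(y)
  d/dx[-10] = 0
Adding these up, d/dx[F] = 0 becomes
  (5e^(x)) + (e^(y))·y' = 0,
so isolating y',
  dy/dx = -(5e^(x))/(e^(y)) = -5e^(x - y)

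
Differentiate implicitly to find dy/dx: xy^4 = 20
Differentiate both sides with respect to x, treating y as y(x). By the chain rule, any term containing y contributes a factor of y' = dy/dx when we differentiate it.

Move every term to one side and write the relation as F(x, y) = 0. Term by term,
  d/dx[xy^4] = 4xy^3·y' + y^4
  d/dx[-20] = 0

The pieces without y' make up ∂F/∂x and the coefficient of y' is ∂F/∂y:
  ∂F/∂x = y^4,
  ∂F/∂y = 4xy^3.

Since d/dx[F] = ∂F/∂x + (∂F/∂y)·y' = 0, solve for y':
  (∂F/∂y)·y' = -∂F/∂x
  dy/dx = -(∂F/∂x)/(∂F/∂y) = -(y^4)/(4xy^3) = -y/(4x)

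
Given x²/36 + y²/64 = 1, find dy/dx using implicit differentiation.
Apply d/dx to both sides, remembering that y depends on x. Each occurrence of y therefore brings in a y' = dy/dx via the chain rule.

With F(x, y) equal to the left-hand side minus the right, differentiate F term by term:
  d/dx[x^2/36] = x/18
  d/dx[y^2/64] = y·y'/32
  d/dx[-1] = 0
Adding these up, d/dx[F] = 0 becomes
  (x/18) + (y/32)·y' = 0,
so isolating y',
  dy/dx = -(x/18)/(y/32) = -16x/(9y)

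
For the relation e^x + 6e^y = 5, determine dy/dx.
Take d/dx of both sides. Since y is implicitly a function of x, the chain rule attaches a y' = dy/dx factor whenever we differentiate through y.

Set F(x, y) = (left side) − (right side), so the curve is F = 0. Differentiating each term of F:
  d/dx[e^(x)] = e^(x)
  d/dx[6e^(y)] = 6·y'·e^(y)
  d/dx[-5] = 0

Collecting, the y'-free part is the partial derivative in x and the y' coefficient is the partial derivative in y:
  ∂F/∂x = e^(x)
  ∂F/∂y = 6e^(y)

so d/dx[F(x, y(x))] = ∂F/∂x + (∂F/∂y)·y' = 0. Rearranging,
  dy/dx = -(∂F/∂x)/(∂F/∂y) = -(e^(x))/(6e^(y)) = -e^(x - y)/6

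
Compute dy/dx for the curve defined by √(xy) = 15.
Differentiate the relation implicitly: treat y = y(x) and apply the chain rule, so every y-derivative picks up a y' = dy/dx factor.

With everything moved to the left-hand side, differentiate term by term:
  d/dx[√(xy)] = √(xy)(x·y'/2 + y/2)/(xy)
  d/dx[-15] = 0

Separating the contributions that come from x directly and those that come through y:
  without y':      √(xy)/(2x)
  multiplying y':  √(xy)/(2y)

so (√(xy)/(2x)) + (√(xy)/(2y))·y' = 0, and therefore
  dy/dx = -(√(xy)/(2x))/(√(xy)/(2y)) = -y/x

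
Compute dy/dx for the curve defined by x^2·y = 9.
Differentiate the relation implicitly: treat y = y(x) and apply the chain rule, so every y-derivative picks up a y' = dy/dx factor.

With everything moved to the left-hand side, differentiate term by term:
  d/dx[x^2y] = x^2·y' + 2xy
  d/dx[-9] = 0

Separating the contributions that come from x directly and those that come through y:
  without y':      2xy
  multiplying y':  x^2

so (2xy) + (x^2)·y' = 0, and therefore
  dy/dx = -(2xy)/(x^2) = -2y/x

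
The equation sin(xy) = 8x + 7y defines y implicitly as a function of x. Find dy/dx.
Take d/dx of both sides. Since y is implicitly a function of x, the chain rule attaches a y' = dy/dx factor whenever we differentiate through y.

Set F(x, y) = (left side) − (right side), so the curve is F = 0. Differentiating each term of F:
  d/dx[-8x] = -8
  d/dx[-7y] = -7·y'
  d/dx[sin(xy)] = (x·y' + y)·cos(xy)

Collecting, the y'-free part is the partial derivative in x and the y' coefficient is the partial derivative in y:
  ∂F/∂x = y·cos(xy) - 8
  ∂F/∂y = x·cos(xy) - 7

so d/dx[F(x, y(x))] = ∂F/∂x + (∂F/∂y)·y' = 0. Rearranging,
  dy/dx = -(∂F/∂x)/(∂F/∂y) = -(y·cos(xy) - 8)/(x·cos(xy) - 7) = (-y·cos(xy) + 8)/(x·cos(xy) - 7)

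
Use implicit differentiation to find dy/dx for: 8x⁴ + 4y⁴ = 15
Differentiate the relation implicitly: treat y = y(x) and apply the chain rule, so every y-derivative picks up a y' = dy/dx factor.

With everything moved to the left-hand side, differentiate term by term:
  d/dx[8x^4] = 32x^3
  d/dx[4y^4] = 16y^3·y'
  d/dx[-15] = 0

Separating the contributions that come from x directly and those that come through y:
  without y':      32x^3
  multiplying y':  16y^3

so (32x^3) + (16y^3)·y' = 0, and therefore
  dy/dx = -(32x^3)/(16y^3) = -2x^3/y^3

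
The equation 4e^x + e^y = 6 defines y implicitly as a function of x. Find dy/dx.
Differentiate the relation implicitly: treat y = y(x) and apply the chain rule, so every y-derivative picks up a y' = dy/dx factor.

With everything moved to the left-hand side, differentiate term by term:
  d/dx[4e^(x)] = 4e^(x)
  d/dx[e^(y)] = y'·e^(y)
  d/dx[-6] = 0

Separating the contributions that come from x directly and those that come through y:
  without y':      4e^(x)
  multiplying y':  e^(y)

so (4e^(x)) + (e^(y))·y' = 0, and therefore
  dy/dx = -(4e^(x))/(e^(y)) = -4e^(x - y)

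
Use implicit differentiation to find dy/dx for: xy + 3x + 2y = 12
Differentiate the relation implicitly: treat y = y(x) and apply the chain rule, so every y-derivative picks up a y' = dy/dx factor.

With everything moved to the left-hand side, differentiate term by term:
  d/dx[xy] = x·y' + y
  d/dx[3x] = 3
  d/dx[2y] = 2·y'
  d/dx[-12] = 0

Separating the contributions that come from x directly and those that come through y:
  without y':      y + 3
  multiplying y':  x + 2

so (y + 3) + (x + 2)·y' = 0, and therefore
  dy/dx = -(y + 3)/(x + 2) = (-y - 3)/(x + 2)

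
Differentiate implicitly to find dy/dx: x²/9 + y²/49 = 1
Differentiate the relation implicitly: treat y = y(x) and apply the chain rule, so every y-derivative picks up a y' = dy/dx factor.

With everything moved to the left-hand side, differentiate term by term:
  d/dx[x^2/9] = 2x/9
  d/dx[y^2/49] = 2y·y'/49
  d/dx[-1] = 0

Separating the contributions that come from x directly and those that come through y:
  without y':      2x/9
  multiplying y':  2y/49

so (2x/9) + (2y/49)·y' = 0, and therefore
  dy/dx = -(2x/9)/(2y/49) = -49x/(9y)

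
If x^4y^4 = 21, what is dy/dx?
Apply d/dx to both sides, remembering that y depends on x. Each occurrence of y therefore brings in a y' = dy/dx via the chain rule.

With F(x, y) equal to the left-hand side minus the right, differentiate F term by term:
  d/dx[x^4y^4] = 4x^4y^3·y' + 4x^3y^4
  d/dx[-21] = 0
Adding these up, d/dx[F] = 0 becomes
  (4x^3y^4) + (4x^4y^3)·y' = 0,
so isolating y',
  dy/dx = -(4x^3y^4)/(4x^4y^3) = -y/x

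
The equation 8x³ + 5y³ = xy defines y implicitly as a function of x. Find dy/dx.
Differentiate the relation implicitly: treat y = y(x) and apply the chain rule, so every y-derivative picks up a y' = dy/dx factor.

With everything moved to the left-hand side, differentiate term by term:
  d/dx[8x^3] = 24x^2
  d/dx[-xy] = -x·y' - y
  d/dx[5y^3] = 15y^2·y'

Separating the contributions that come from x directly and those that come through y:
  without y':      24x^2 - y
  multiplying y':  -x + 15y^2

so (24x^2 - y) + (-x + 15y^2)·y' = 0, and therefore
  dy/dx = -(24x^2 - y)/(-x + 15y^2) = (24x^2 - y)/(x - 15y^2)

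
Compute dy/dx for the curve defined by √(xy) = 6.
Apply d/dx to both sides, remembering that y depends on x. Each occurrence of y therefore brings in a y' = dy/dx via the chain rule.

With F(x, y) equal to the left-hand side minus the right, differentiate F term by term:
  d/dx[√(xy)] = √(xy)(x·y'/2 + y/2)/(xy)
  d/dx[-6] = 0
Adding these up, d/dx[F] = 0 becomes
  (√(xy)/(2x)) + (√(xy)/(2y))·y' = 0,
so isolating y',
  dy/dx = -(√(xy)/(2x))/(√(xy)/(2y)) = -y/x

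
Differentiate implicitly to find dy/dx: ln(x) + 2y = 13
Differentiate the relation implicitly: treat y = y(x) and apply the chain rule, so every y-derivative picks up a y' = dy/dx factor.

With everything moved to the left-hand side, differentiate term by term:
  d/dx[2y] = 2·y'
  d/dx[ln(x)] = 1/x
  d/dx[-13] = 0

Separating the contributions that come from x directly and those that come through y:
  without y':      1/x
  multiplying y':  2

so (1/x) + (2)·y' = 0, and therefore
  dy/dx = -(1/x)/(2) = -1/(2x)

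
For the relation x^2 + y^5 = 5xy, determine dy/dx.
Differentiate the relation implicitly: treat y = y(x) and apply the chain rule, so every y-derivative picks up a y' = dy/dx factor.

With everything moved to the left-hand side, differentiate term by term:
  d/dx[x^2] = 2x
  d/dx[-5xy] = -5x·y' - 5y
  d/dx[y^5] = 5y^4·y'

Separating the contributions that come from x directly and those that come through y:
  without y':      2x - 5y
  multiplying y':  -5x + 5y^4

so (2x - 5y) + (-5x + 5y^4)·y' = 0, and therefore
  dy/dx = -(2x - 5y)/(-5x + 5y^4) = (2x/5 - y)/(x - y^4)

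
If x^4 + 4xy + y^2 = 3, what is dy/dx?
Differentiate the relation implicitly: treat y = y(x) and apply the chain rule, so every y-derivative picks up a y' = dy/dx factor.

With everything moved to the left-hand side, differentiate term by term:
  d/dx[x^4] = 4x^3
  d/dx[4xy] = 4x·y' + 4y
  d/dx[y^2] = 2y·y'
  d/dx[-3] = 0

Separating the contributions that come from x directly and those that come through y:
  without y':      4x^3 + 4y
  multiplying y':  4x + 2y

so (4x^3 + 4y) + (4x + 2y)·y' = 0, and therefore
  dy/dx = -(4x^3 + 4y)/(4x + 2y) = 2(-x^3 - y)/(2x + y)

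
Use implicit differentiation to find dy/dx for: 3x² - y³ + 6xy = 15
Differentiate the relation implicitly: treat y = y(x) and apply the chain rule, so every y-derivative picks up a y' = dy/dx factor.

With everything moved to the left-hand side, differentiate term by term:
  d/dx[3x^2] = 6x
  d/dx[6xy] = 6x·y' + 6y
  d/dx[-y^3] = -3y^2·y'
  d/dx[-15] = 0

Separating the contributions that come from x directly and those that come through y:
  without y':      6x + 6y
  multiplying y':  6x - 3y^2

so (6x + 6y) + (6x - 3y^2)·y' = 0, and therefore
  dy/dx = -(6x + 6y)/(6x - 3y^2) = 2(-x - y)/(2x - y^2)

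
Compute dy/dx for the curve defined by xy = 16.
Differentiate both sides with respect to x, treating y as y(x). By the chain rule, any term containing y contributes a factor of y' = dy/dx when we differentiate it.

Move every term to one side and write the relation as F(x, y) = 0. Term by term,
  d/dx[xy] = x·y' + y
  d/dx[-16] = 0

The pieces without y' make up ∂F/∂x and the coefficient of y' is ∂F/∂y:
  ∂F/∂x = y,
  ∂F/∂y = x.

Since d/dx[F] = ∂F/∂x + (∂F/∂y)·y' = 0, solve for y':
  (∂F/∂y)·y' = -∂F/∂x
  dy/dx = -(∂F/∂x)/(∂F/∂y) = -(y)/(x) = -y/x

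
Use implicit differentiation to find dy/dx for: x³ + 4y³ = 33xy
Differentiate the relation implicitly: treat y = y(x) and apply the chain rule, so every y-derivative picks up a y' = dy/dx factor.

With everything moved to the left-hand side, differentiate term by term:
  d/dx[x^3] = 3x^2
  d/dx[-33xy] = -33x·y' - 33y
  d/dx[4y^3] = 12y^2·y'

Separating the contributions that come from x directly and those that come through y:
  without y':      3x^2 - 33y
  multiplying y':  -33x + 12y^2

so (3x^2 - 33y) + (-33x + 12y^2)·y' = 0, and therefore
  dy/dx = -(3x^2 - 33y)/(-33x + 12y^2) = (x^2 - 11y)/(11x - 4y^2)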